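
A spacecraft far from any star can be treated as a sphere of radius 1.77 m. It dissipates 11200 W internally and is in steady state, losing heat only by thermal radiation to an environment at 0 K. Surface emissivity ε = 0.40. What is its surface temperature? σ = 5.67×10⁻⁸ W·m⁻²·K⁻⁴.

Steady state: internal power = radiated power, P = εσA T⁴.
Radiating area A = 4πr² = 39.37 m².
T⁴ = P/(εσA) = 11200/(0.40·5.67×10⁻⁸·39.37) = 1.254×10¹⁰ K⁴.
T = (1.254×10¹⁰)^(1/4).

T ≈ 335 K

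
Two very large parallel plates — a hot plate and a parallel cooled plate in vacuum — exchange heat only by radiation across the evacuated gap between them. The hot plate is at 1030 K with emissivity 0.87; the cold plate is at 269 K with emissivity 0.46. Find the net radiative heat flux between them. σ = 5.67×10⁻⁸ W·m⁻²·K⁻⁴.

For two infinite grey parallel plates, q = σ(T₁⁴ − T₂⁴)/(1/ε₁ + 1/ε₂ − 1).
T₁⁴ − T₂⁴ = 1.126×10¹² − 5.236×10⁹ = 1.120×10¹² K⁴.
1/ε₁ + 1/ε₂ − 1 = 1.149 + 2.174 − 1 = 2.323.
q = 5.67×10⁻⁸ × 1.120×10¹² / 2.323.

q ≈ 27300 W/m²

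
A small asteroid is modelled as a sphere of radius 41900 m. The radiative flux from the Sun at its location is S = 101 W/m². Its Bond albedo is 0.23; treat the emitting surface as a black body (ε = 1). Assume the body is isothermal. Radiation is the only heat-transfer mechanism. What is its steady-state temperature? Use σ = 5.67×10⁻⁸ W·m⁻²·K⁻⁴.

T ≈ 136 K

At equilibrium, absorbed power = emitted power.
Absorbing cross-section = πr² = 5.515×10⁹ m²; emitting surface = 4πr² = 2.206×10¹⁰ m² (ratio 4).
(1−a)S·A_cross = εσ·A_surf·T⁴  ⇒  T⁴ = (1−a)S/(4σ).
T⁴ = 0.770·101/(4·5.67×10⁻⁸) = 3.429×10⁸ K⁴.
T = (3.429×10⁸)^(1/4).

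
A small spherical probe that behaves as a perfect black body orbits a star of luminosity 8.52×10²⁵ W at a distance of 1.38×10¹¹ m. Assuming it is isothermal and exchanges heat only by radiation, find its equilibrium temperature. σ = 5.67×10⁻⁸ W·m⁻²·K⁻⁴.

T ≈ 199 K

First find the stellar flux at distance d: S = L/(4πd²) = 8.52×10²⁵/(4π·(1.38×10¹¹)²) = 356.0 W/m².
For an isothermal sphere, absorbed (1−a)S·πr² = emitted σ·4πr²·T⁴, so T⁴ = (1−a)S/(4σ).
T⁴ = 1.00·356.0/(4·5.67×10⁻⁸) = 1.570×10⁹ K⁴.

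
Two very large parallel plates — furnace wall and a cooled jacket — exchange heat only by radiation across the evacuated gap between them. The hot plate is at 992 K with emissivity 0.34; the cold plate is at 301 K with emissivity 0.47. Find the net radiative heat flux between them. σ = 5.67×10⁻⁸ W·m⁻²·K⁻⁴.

For two infinite grey parallel plates, q = σ(T₁⁴ − T₂⁴)/(1/ε₁ + 1/ε₂ − 1).
T₁⁴ − T₂⁴ = 9.684×10¹¹ − 8.209×10⁹ = 9.602×10¹¹ K⁴.
1/ε₁ + 1/ε₂ − 1 = 2.941 + 2.128 − 1 = 4.069.
q = 5.67×10⁻⁸ × 9.602×10¹¹ / 4.069.

q ≈ 13400 W/m²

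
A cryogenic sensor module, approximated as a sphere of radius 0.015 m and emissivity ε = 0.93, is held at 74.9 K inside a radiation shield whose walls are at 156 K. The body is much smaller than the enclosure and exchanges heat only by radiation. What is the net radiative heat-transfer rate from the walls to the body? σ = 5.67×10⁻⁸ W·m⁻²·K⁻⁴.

P_net ≈ 0.0836 W

For a small grey body in a large enclosure: P_net = εσA(T_body⁴ − T_wall⁴).
A = 4πr² = 0.002827 m²; T_body⁴ − T_wall⁴ = 3.147×10⁷ − 5.922×10⁸ = -5.608×10⁸ K⁴.
|P_net| = 0.93·5.67×10⁻⁸·0.002827·5.608×10⁸.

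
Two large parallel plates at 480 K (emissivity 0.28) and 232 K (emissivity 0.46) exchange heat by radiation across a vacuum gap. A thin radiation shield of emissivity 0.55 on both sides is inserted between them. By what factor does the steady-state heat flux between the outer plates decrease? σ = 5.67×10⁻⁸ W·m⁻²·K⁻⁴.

factor ≈ 1.56

Without shield: q₀ = σΔ(T⁴)/(1/ε₁+1/ε₂−1) with denominator 4.745.
With shield the two gaps are in series; the resistances add: (1/ε₁+1/ε_s−1)+(1/ε_s+1/ε₂−1) = 4.390+2.992 = 7.382.
Heat-flux ratio q₀/q = 7.382/4.745.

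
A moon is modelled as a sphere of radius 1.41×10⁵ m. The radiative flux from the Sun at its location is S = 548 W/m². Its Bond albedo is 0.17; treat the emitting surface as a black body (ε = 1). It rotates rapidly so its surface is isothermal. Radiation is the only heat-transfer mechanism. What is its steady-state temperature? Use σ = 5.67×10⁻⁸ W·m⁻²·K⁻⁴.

At equilibrium, absorbed power = emitted power.
Absorbing cross-section = πr² = 6.246×10¹⁰ m²; emitting surface = 4πr² = 2.498×10¹¹ m² (ratio 4).
(1−a)S·A_cross = εσ·A_surf·T⁴  ⇒  T⁴ = (1−a)S/(4σ).
T⁴ = 0.830·548/(4·5.67×10⁻⁸) = 2.005×10⁹ K⁴.
T = (2.005×10⁹)^(1/4).

T ≈ 212 K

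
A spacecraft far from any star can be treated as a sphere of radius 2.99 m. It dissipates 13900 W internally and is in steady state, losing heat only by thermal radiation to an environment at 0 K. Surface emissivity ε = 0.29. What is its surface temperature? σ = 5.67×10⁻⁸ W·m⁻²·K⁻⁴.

T ≈ 295 K

Steady state: internal power = radiated power, P = εσA T⁴.
Radiating area A = 4πr² = 112.3 m².
T⁴ = P/(εσA) = 13900/(0.29·5.67×10⁻⁸·112.3) = 7.525×10⁹ K⁴.
T = (7.525×10⁹)^(1/4).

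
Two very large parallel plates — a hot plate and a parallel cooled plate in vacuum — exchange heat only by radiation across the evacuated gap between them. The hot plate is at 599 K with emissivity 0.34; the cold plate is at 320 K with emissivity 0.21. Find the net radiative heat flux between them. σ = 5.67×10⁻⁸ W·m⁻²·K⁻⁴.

q ≈ 1000 W/m²

For two infinite grey parallel plates, q = σ(T₁⁴ − T₂⁴)/(1/ε₁ + 1/ε₂ − 1).
T₁⁴ − T₂⁴ = 1.287×10¹¹ − 1.049×10¹⁰ = 1.183×10¹¹ K⁴.
1/ε₁ + 1/ε₂ − 1 = 2.941 + 4.762 − 1 = 6.703.
q = 5.67×10⁻⁸ × 1.183×10¹¹ / 6.703.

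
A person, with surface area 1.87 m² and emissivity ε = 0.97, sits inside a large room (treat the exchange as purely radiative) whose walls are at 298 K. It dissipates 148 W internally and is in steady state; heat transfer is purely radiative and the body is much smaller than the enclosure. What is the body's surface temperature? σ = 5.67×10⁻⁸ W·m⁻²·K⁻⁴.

For a small grey body in a large enclosure, net radiated power = εσA(T⁴ − T_w⁴).
Steady state: P = εσA(T⁴ − T_w⁴) with A = 1.87 m².
T⁴ = P/(εσA) + T_w⁴ = 148/(0.97·5.67×10⁻⁸·1.870) + (298)⁴
    = 1.439×10⁹ + 7.886×10⁹ = 9.325×10⁹ K⁴.

T ≈ 311 K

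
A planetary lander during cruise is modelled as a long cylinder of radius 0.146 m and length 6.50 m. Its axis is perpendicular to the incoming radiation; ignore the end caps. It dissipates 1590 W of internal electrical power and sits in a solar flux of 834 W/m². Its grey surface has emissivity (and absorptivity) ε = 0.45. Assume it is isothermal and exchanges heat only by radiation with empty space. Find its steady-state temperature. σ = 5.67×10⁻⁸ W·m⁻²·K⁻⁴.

At steady state, absorbed solar power + internal power = radiated power.
Absorbed: α·S·A_cross = 0.45·834·1.898 = 712.3 W (cross-section 2rL).
Total input = 712.3 + 1590 = 2302 W.
Radiated: εσ·A_surf·T⁴ with A_surf = 2πrL = 5.963 m².
T⁴ = 2302/(0.45·5.67×10⁻⁸·5.963) = 1.513×10¹⁰ K⁴.

T ≈ 351 K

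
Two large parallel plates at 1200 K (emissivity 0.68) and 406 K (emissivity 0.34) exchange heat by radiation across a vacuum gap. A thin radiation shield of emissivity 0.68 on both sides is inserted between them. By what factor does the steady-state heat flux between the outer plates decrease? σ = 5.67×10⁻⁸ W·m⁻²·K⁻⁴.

factor ≈ 1.57

Without shield: q₀ = σΔ(T⁴)/(1/ε₁+1/ε₂−1) with denominator 3.412.
With shield the two gaps are in series; the resistances add: (1/ε₁+1/ε_s−1)+(1/ε_s+1/ε₂−1) = 1.941+3.412 = 5.353.
Heat-flux ratio q₀/q = 5.353/3.412.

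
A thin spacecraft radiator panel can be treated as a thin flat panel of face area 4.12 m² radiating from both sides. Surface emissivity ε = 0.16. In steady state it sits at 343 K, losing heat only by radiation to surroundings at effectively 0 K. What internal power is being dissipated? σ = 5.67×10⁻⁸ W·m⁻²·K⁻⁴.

Steady state: P = εσA T⁴.
A = 2·4.12 = 8.240 m²; T⁴ = (343)⁴ = 1.384×10¹⁰ K⁴.
P = 0.16 × 5.67×10⁻⁸ × 8.240 × 1.384×10¹⁰.

P ≈ 1030 W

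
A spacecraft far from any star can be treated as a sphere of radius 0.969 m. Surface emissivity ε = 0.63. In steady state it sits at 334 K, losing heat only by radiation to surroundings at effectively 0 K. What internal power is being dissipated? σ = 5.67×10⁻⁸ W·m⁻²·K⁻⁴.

P ≈ 5250 W

Steady state: P = εσA T⁴.
A = 4πr² = 11.80 m²; T⁴ = (334)⁴ = 1.244×10¹⁰ K⁴.
P = 0.63 × 5.67×10⁻⁸ × 11.80 × 1.244×10¹⁰.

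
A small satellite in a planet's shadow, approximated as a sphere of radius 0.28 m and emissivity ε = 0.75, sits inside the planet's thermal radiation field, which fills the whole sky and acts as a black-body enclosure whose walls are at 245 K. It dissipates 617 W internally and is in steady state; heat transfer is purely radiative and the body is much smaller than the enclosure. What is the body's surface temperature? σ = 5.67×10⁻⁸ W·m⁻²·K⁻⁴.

T ≈ 368 K

For a small grey body in a large enclosure, net radiated power = εσA(T⁴ − T_w⁴).
Steady state: P = εσA(T⁴ − T_w⁴) with A = 4πr² = 0.9852 m².
T⁴ = P/(εσA) + T_w⁴ = 617/(0.75·5.67×10⁻⁸·0.9852) + (245)⁴
    = 1.473×10¹⁰ + 3.603×10⁹ = 1.833×10¹⁰ K⁴.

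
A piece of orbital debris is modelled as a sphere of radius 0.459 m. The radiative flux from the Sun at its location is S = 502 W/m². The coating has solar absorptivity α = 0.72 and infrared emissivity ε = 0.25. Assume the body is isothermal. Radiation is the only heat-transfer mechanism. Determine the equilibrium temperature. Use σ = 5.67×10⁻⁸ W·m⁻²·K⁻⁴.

At equilibrium, absorbed power = emitted power.
Absorbing cross-section = πr² = 0.6619 m²; emitting surface = 4πr² = 2.647 m² (ratio 4).
αS·A_cross = εσ·A_surf·T⁴  ⇒  T⁴ = αS/(ε·4σ).
T⁴ = 0.720·502/(0.25·4·5.67×10⁻⁸) = 6.375×10⁹ K⁴.
T = (6.375×10⁹)^(1/4).

T ≈ 283 K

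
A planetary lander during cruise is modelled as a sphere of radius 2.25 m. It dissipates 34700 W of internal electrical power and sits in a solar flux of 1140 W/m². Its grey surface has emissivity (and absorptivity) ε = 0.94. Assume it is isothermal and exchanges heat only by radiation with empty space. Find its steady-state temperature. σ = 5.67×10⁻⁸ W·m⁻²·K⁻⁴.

T ≈ 351 K

At steady state, absorbed solar power + internal power = radiated power.
Absorbed: α·S·A_cross = 0.94·1140·15.90 = 17040 W (cross-section πr²).
Total input = 17040 + 34700 = 51740 W.
Radiated: εσ·A_surf·T⁴ with A_surf = 4πr² = 63.62 m².
T⁴ = 51740/(0.94·5.67×10⁻⁸·63.62) = 1.526×10¹⁰ K⁴.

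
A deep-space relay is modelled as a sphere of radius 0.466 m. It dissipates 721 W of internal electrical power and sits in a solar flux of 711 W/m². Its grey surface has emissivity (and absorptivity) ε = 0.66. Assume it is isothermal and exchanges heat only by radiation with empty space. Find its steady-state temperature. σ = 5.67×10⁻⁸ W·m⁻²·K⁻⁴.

At steady state, absorbed solar power + internal power = radiated power.
Absorbed: α·S·A_cross = 0.66·711·0.6822 = 320.1 W (cross-section πr²).
Total input = 320.1 + 721 = 1041 W.
Radiated: εσ·A_surf·T⁴ with A_surf = 4πr² = 2.729 m².
T⁴ = 1041/(0.66·5.67×10⁻⁸·2.729) = 1.020×10¹⁰ K⁴.

T ≈ 318 K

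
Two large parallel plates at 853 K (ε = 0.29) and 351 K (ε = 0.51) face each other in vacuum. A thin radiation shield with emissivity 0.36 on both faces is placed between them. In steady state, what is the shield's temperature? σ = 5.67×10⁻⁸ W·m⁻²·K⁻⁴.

T_s ≈ 692 K

In steady state the net flux on the hot side equals that on the cold side.
σ(T₁⁴−T_s⁴)/D₁ = σ(T_s⁴−T₂⁴)/D₂, with D₁ = 1/ε₁+1/ε_s−1 = 5.226, D₂ = 1/ε_s+1/ε₂−1 = 3.739.
Solve for T_s⁴: T_s⁴ = (D₂·T₁⁴ + D₁·T₂⁴)/(D₁+D₂) = 2.296×10¹¹ K⁴.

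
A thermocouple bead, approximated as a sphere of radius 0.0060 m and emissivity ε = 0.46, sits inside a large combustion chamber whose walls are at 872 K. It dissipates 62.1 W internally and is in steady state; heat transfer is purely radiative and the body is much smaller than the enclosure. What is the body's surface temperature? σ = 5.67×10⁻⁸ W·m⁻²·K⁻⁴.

For a small grey body in a large enclosure, net radiated power = εσA(T⁴ − T_w⁴).
Steady state: P = εσA(T⁴ − T_w⁴) with A = 4πr² = 4.524×10⁻⁴ m².
T⁴ = P/(εσA) + T_w⁴ = 62.1/(0.46·5.67×10⁻⁸·4.524×10⁻⁴) + (872)⁴
    = 5.263×10¹² + 5.782×10¹¹ = 5.841×10¹² K⁴.

T ≈ 1550 K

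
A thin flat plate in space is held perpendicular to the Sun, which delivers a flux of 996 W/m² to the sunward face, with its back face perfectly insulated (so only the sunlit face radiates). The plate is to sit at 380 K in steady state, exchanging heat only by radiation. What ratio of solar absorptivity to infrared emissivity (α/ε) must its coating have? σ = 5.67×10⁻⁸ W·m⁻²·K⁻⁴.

α/ε ≈ 1.19

Balance: αS·A = εσ·1A·T⁴ ⇒ α/ε = σT⁴/S.
α/ε = 5.67×10⁻⁸·(380)⁴/996 = 5.67×10⁻⁸·2.085×10¹⁰/996.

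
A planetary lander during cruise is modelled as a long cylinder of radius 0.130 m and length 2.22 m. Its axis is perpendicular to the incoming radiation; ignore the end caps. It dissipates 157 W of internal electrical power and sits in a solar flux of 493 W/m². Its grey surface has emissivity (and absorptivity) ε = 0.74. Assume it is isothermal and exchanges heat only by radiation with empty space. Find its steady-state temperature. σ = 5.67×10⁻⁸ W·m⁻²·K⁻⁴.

At steady state, absorbed solar power + internal power = radiated power.
Absorbed: α·S·A_cross = 0.74·493·0.5772 = 210.6 W (cross-section 2rL).
Total input = 210.6 + 157 = 367.6 W.
Radiated: εσ·A_surf·T⁴ with A_surf = 2πrL = 1.813 m².
T⁴ = 367.6/(0.74·5.67×10⁻⁸·1.813) = 4.831×10⁹ K⁴.

T ≈ 264 K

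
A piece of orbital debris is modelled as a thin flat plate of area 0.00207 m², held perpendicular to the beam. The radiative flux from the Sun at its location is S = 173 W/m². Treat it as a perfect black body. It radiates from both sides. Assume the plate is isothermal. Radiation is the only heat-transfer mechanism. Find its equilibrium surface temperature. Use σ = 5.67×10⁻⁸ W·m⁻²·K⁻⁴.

T ≈ 198 K

At equilibrium, absorbed power = emitted power.
Absorbing cross-section = A = 0.002070 m²; emitting surface = 2A = 0.004140 m² (ratio 2).
S·A_cross = εσ·A_surf·T⁴  ⇒  T⁴ = S/(2σ).
T⁴ = 1.00·173/(2·5.67×10⁻⁸) = 1.526×10⁹ K⁴.
T = (1.526×10⁹)^(1/4).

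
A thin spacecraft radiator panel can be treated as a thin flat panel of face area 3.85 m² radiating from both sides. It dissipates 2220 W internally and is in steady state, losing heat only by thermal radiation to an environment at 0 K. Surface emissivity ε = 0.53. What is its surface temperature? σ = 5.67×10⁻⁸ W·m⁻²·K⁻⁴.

T ≈ 313 K

Steady state: internal power = radiated power, P = εσA T⁴.
Radiating area A = 2·3.85 = 7.700 m².
T⁴ = P/(εσA) = 2220/(0.53·5.67×10⁻⁸·7.700) = 9.594×10⁹ K⁴.
T = (9.594×10⁹)^(1/4).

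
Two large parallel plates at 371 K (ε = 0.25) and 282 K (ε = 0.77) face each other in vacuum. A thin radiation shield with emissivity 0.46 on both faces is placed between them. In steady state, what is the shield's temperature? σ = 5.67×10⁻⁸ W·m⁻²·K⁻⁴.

In steady state the net flux on the hot side equals that on the cold side.
σ(T₁⁴−T_s⁴)/D₁ = σ(T_s⁴−T₂⁴)/D₂, with D₁ = 1/ε₁+1/ε_s−1 = 5.174, D₂ = 1/ε_s+1/ε₂−1 = 2.473.
Solve for T_s⁴: T_s⁴ = (D₂·T₁⁴ + D₁·T₂⁴)/(D₁+D₂) = 1.041×10¹⁰ K⁴.

T_s ≈ 319 K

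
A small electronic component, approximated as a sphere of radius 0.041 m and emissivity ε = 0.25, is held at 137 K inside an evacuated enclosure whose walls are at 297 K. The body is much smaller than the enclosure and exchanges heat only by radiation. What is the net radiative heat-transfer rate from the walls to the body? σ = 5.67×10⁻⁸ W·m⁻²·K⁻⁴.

For a small grey body in a large enclosure: P_net = εσA(T_body⁴ − T_wall⁴).
A = 4πr² = 0.02112 m²; T_body⁴ − T_wall⁴ = 3.523×10⁸ − 7.781×10⁹ = -7.429×10⁹ K⁴.
|P_net| = 0.25·5.67×10⁻⁸·0.02112·7.429×10⁹.

P_net ≈ 2.22 W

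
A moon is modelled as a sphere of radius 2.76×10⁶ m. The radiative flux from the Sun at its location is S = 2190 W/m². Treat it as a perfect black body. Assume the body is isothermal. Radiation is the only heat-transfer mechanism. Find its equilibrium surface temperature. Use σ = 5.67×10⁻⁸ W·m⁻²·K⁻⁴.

T ≈ 313 K

At equilibrium, absorbed power = emitted power.
Absorbing cross-section = πr² = 2.393×10¹³ m²; emitting surface = 4πr² = 9.573×10¹³ m² (ratio 4).
S·A_cross = εσ·A_surf·T⁴  ⇒  T⁴ = S/(4σ).
T⁴ = 1.00·2190/(4·5.67×10⁻⁸) = 9.656×10⁹ K⁴.
T = (9.656×10⁹)^(1/4).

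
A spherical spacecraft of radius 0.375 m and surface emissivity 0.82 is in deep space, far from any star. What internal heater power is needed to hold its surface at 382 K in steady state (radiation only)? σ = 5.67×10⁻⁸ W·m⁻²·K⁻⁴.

P = εσ·4πr²·T⁴.
4πr² = 1.767 m²; T⁴ = 2.129×10¹⁰ K⁴.
P = 0.82·5.67×10⁻⁸·1.767·2.129×10¹⁰.

P ≈ 1750 W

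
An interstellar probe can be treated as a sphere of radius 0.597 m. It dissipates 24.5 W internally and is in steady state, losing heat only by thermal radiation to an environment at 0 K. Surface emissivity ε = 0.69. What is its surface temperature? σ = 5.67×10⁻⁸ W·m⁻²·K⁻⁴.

Steady state: internal power = radiated power, P = εσA T⁴.
Radiating area A = 4πr² = 4.479 m².
T⁴ = P/(εσA) = 24.5/(0.69·5.67×10⁻⁸·4.479) = 1.398×10⁸ K⁴.
T = (1.398×10⁸)^(1/4).

T ≈ 109 K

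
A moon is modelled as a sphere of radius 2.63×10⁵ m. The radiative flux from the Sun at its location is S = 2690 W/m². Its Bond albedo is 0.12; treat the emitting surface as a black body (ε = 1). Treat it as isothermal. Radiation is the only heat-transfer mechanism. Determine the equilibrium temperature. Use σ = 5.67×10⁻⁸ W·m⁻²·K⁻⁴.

T ≈ 320 K

At equilibrium, absorbed power = emitted power.
Absorbing cross-section = πr² = 2.173×10¹¹ m²; emitting surface = 4πr² = 8.692×10¹¹ m² (ratio 4).
(1−a)S·A_cross = εσ·A_surf·T⁴  ⇒  T⁴ = (1−a)S/(4σ).
T⁴ = 0.880·2690/(4·5.67×10⁻⁸) = 1.044×10¹⁰ K⁴.
T = (1.044×10¹⁰)^(1/4).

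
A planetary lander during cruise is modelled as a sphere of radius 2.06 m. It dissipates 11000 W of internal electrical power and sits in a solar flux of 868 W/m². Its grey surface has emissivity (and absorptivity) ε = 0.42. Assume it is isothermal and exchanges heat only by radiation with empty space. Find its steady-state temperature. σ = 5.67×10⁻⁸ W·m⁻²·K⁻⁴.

At steady state, absorbed solar power + internal power = radiated power.
Absorbed: α·S·A_cross = 0.42·868·13.33 = 4860 W (cross-section πr²).
Total input = 4860 + 11000 = 15860 W.
Radiated: εσ·A_surf·T⁴ with A_surf = 4πr² = 53.33 m².
T⁴ = 15860/(0.42·5.67×10⁻⁸·53.33) = 1.249×10¹⁰ K⁴.

T ≈ 334 K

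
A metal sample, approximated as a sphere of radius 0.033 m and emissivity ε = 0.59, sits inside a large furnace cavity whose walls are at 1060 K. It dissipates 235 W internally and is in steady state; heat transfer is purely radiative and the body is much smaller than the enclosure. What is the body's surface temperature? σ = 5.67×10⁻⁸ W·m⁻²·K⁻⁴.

For a small grey body in a large enclosure, net radiated power = εσA(T⁴ − T_w⁴).
Steady state: P = εσA(T⁴ − T_w⁴) with A = 4πr² = 0.01368 m².
T⁴ = P/(εσA) + T_w⁴ = 235/(0.59·5.67×10⁻⁸·0.01368) + (1060)⁴
    = 5.133×10¹¹ + 1.262×10¹² = 1.776×10¹² K⁴.

T ≈ 1150 K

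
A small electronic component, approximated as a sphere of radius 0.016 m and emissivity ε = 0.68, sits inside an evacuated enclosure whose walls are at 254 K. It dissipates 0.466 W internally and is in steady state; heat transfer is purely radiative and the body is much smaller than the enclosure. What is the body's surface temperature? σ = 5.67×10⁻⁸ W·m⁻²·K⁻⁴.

For a small grey body in a large enclosure, net radiated power = εσA(T⁴ − T_w⁴).
Steady state: P = εσA(T⁴ − T_w⁴) with A = 4πr² = 0.003217 m².
T⁴ = P/(εσA) + T_w⁴ = 0.466/(0.68·5.67×10⁻⁸·0.003217) + (254)⁴
    = 3.757×10⁹ + 4.162×10⁹ = 7.919×10⁹ K⁴.

T ≈ 298 K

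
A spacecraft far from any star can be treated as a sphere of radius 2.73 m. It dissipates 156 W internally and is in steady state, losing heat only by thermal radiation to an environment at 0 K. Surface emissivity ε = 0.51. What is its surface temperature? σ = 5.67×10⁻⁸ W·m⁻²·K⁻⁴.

T ≈ 87.1 K

Steady state: internal power = radiated power, P = εσA T⁴.
Radiating area A = 4πr² = 93.66 m².
T⁴ = P/(εσA) = 156/(0.51·5.67×10⁻⁸·93.66) = 5.760×10⁷ K⁴.
T = (5.760×10⁷)^(1/4).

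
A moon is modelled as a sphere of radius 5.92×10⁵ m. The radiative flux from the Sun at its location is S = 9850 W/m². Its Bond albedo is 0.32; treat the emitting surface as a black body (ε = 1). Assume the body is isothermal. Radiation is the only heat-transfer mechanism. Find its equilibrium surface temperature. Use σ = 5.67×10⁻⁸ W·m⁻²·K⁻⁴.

T ≈ 415 K

At equilibrium, absorbed power = emitted power.
Absorbing cross-section = πr² = 1.101×10¹² m²; emitting surface = 4πr² = 4.404×10¹² m² (ratio 4).
(1−a)S·A_cross = εσ·A_surf·T⁴  ⇒  T⁴ = (1−a)S/(4σ).
T⁴ = 0.680·9850/(4·5.67×10⁻⁸) = 2.953×10¹⁰ K⁴.
T = (2.953×10¹⁰)^(1/4).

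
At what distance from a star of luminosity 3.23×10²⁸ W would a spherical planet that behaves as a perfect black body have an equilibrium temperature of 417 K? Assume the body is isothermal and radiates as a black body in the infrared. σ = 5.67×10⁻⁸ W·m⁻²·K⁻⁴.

For an isothermal black-emitting sphere, (1−a)S·πr² = σ·4πr²·T⁴ ⇒ S = 4σT⁴/(1−a).
S = 4·5.67×10⁻⁸·(417)⁴/1.00 = 6858 W/m².
Flux falls as S = L/(4πd²), so d = √(L/(4πS)) = √(3.23×10²⁸/(4π·6858)).

d ≈ 6.12×10¹¹ m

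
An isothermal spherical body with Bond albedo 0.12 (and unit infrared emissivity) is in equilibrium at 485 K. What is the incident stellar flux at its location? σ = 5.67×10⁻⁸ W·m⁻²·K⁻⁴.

S ≈ 14300 W/m²

(1−a)S·πr² = σ·4πr²·T⁴ ⇒ S = 4σT⁴/(1−a).
S = 4·5.67×10⁻⁸·5.533×10¹⁰/0.880.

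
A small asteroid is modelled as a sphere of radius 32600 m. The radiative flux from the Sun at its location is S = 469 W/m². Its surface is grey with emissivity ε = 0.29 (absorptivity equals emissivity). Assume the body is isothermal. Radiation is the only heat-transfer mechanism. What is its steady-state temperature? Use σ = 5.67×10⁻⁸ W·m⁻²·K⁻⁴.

T ≈ 213 K

At equilibrium, absorbed power = emitted power.
Absorbing cross-section = πr² = 3.339×10⁹ m²; emitting surface = 4πr² = 1.336×10¹⁰ m² (ratio 4).
εS·A_cross = εσ·A_surf·T⁴  ⇒  T⁴ = S/(4σ)   (ε cancels).
T⁴ = 469/(4·5.67×10⁻⁸) = 2.068×10⁹ K⁴.
T = (2.068×10⁹)^(1/4).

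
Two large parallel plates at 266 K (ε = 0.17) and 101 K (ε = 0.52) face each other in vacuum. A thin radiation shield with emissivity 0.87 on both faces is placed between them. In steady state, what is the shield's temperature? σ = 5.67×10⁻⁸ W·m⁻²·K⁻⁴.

In steady state the net flux on the hot side equals that on the cold side.
σ(T₁⁴−T_s⁴)/D₁ = σ(T_s⁴−T₂⁴)/D₂, with D₁ = 1/ε₁+1/ε_s−1 = 6.032, D₂ = 1/ε_s+1/ε₂−1 = 2.073.
Solve for T_s⁴: T_s⁴ = (D₂·T₁⁴ + D₁·T₂⁴)/(D₁+D₂) = 1.358×10⁹ K⁴.

T_s ≈ 192 K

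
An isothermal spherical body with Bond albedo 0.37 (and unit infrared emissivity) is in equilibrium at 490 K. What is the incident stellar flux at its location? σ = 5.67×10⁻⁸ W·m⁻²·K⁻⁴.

S ≈ 20800 W/m²

(1−a)S·πr² = σ·4πr²·T⁴ ⇒ S = 4σT⁴/(1−a).
S = 4·5.67×10⁻⁸·5.765×10¹⁰/0.630.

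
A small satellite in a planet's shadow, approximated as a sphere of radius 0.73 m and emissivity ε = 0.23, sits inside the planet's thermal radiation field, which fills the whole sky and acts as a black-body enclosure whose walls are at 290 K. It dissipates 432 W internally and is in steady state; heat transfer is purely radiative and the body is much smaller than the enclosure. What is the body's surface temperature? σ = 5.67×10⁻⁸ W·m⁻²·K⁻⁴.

T ≈ 331 K

For a small grey body in a large enclosure, net radiated power = εσA(T⁴ − T_w⁴).
Steady state: P = εσA(T⁴ − T_w⁴) with A = 4πr² = 6.697 m².
T⁴ = P/(εσA) + T_w⁴ = 432/(0.23·5.67×10⁻⁸·6.697) + (290)⁴
    = 4.947×10⁹ + 7.073×10⁹ = 1.202×10¹⁰ K⁴.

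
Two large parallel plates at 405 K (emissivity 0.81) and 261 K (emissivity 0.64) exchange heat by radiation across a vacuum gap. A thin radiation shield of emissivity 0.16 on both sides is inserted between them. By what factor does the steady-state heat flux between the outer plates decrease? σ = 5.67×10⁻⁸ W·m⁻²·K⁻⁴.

Without shield: q₀ = σΔ(T⁴)/(1/ε₁+1/ε₂−1) with denominator 1.797.
With shield the two gaps are in series; the resistances add: (1/ε₁+1/ε_s−1)+(1/ε_s+1/ε₂−1) = 6.485+6.812 = 13.30.
Heat-flux ratio q₀/q = 13.30/1.797.

factor ≈ 7.40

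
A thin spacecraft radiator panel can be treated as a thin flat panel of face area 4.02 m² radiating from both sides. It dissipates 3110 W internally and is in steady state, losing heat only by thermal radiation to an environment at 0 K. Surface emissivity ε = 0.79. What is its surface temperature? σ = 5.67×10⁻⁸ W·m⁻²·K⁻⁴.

Steady state: internal power = radiated power, P = εσA T⁴.
Radiating area A = 2·4.02 = 8.040 m².
T⁴ = P/(εσA) = 3110/(0.79·5.67×10⁻⁸·8.040) = 8.636×10⁹ K⁴.
T = (8.636×10⁹)^(1/4).

T ≈ 305 K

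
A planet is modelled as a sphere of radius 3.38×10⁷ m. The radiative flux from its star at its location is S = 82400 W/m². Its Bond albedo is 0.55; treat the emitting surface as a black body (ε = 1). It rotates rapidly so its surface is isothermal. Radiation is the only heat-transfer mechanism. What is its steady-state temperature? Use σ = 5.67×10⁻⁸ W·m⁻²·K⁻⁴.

At equilibrium, absorbed power = emitted power.
Absorbing cross-section = πr² = 3.589×10¹⁵ m²; emitting surface = 4πr² = 1.436×10¹⁶ m² (ratio 4).
(1−a)S·A_cross = εσ·A_surf·T⁴  ⇒  T⁴ = (1−a)S/(4σ).
T⁴ = 0.450·82400/(4·5.67×10⁻⁸) = 1.635×10¹¹ K⁴.
T = (1.635×10¹¹)^(1/4).

T ≈ 636 K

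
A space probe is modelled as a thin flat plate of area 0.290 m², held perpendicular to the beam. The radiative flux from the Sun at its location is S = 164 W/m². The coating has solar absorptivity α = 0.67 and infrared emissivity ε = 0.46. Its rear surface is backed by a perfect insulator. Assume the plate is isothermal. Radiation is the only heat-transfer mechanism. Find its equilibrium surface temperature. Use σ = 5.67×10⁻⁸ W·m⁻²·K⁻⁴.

T ≈ 255 K

At equilibrium, absorbed power = emitted power.
Absorbing cross-section = A = 0.2900 m²; emitting surface = A = 0.2900 m² (ratio 1).
αS·A_cross = εσ·A_surf·T⁴  ⇒  T⁴ = αS/(ε·1σ).
T⁴ = 0.670·164/(0.46·1·5.67×10⁻⁸) = 4.213×10⁹ K⁴.
T = (4.213×10⁹)^(1/4).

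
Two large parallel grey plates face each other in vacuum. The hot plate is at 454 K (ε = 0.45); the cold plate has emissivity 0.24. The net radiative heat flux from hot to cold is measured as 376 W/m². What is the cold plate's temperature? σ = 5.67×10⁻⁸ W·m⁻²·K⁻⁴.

q = σ(T₁⁴ − T₂⁴)/(1/ε₁ + 1/ε₂ − 1); denominator = 5.389.
T₂⁴ = T₁⁴ − q·(1/ε₁+1/ε₂−1)/σ = 4.248×10¹⁰ − 376·5.389/5.67×10⁻⁸
    = 6.748×10⁹ K⁴.

T₂ ≈ 287 K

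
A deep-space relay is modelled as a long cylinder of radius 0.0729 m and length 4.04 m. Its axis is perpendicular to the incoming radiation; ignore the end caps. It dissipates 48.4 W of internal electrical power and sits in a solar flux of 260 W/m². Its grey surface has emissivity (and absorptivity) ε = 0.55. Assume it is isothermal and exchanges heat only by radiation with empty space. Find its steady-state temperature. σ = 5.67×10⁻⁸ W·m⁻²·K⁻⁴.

T ≈ 219 K

At steady state, absorbed solar power + internal power = radiated power.
Absorbed: α·S·A_cross = 0.55·260·0.5890 = 84.23 W (cross-section 2rL).
Total input = 84.23 + 48.4 = 132.6 W.
Radiated: εσ·A_surf·T⁴ with A_surf = 2πrL = 1.850 m².
T⁴ = 132.6/(0.55·5.67×10⁻⁸·1.850) = 2.298×10⁹ K⁴.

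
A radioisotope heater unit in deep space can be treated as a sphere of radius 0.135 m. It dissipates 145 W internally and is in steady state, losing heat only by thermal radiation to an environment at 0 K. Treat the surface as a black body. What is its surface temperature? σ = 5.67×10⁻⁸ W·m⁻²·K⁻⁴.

Steady state: internal power = radiated power, P = εσA T⁴.
Radiating area A = 4πr² = 0.2290 m².
T⁴ = P/(εσA) = 145/(1.0·5.67×10⁻⁸·0.2290) = 1.117×10¹⁰ K⁴.
T = (1.117×10¹⁰)^(1/4).

T ≈ 325 K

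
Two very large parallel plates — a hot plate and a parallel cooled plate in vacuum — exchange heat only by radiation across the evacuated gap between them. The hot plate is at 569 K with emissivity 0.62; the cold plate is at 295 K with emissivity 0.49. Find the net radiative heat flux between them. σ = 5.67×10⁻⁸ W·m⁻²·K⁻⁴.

For two infinite grey parallel plates, q = σ(T₁⁴ − T₂⁴)/(1/ε₁ + 1/ε₂ − 1).
T₁⁴ − T₂⁴ = 1.048×10¹¹ − 7.573×10⁹ = 9.725×10¹⁰ K⁴.
1/ε₁ + 1/ε₂ − 1 = 1.613 + 2.041 − 1 = 2.654.
q = 5.67×10⁻⁸ × 9.725×10¹⁰ / 2.654.

q ≈ 2080 W/m²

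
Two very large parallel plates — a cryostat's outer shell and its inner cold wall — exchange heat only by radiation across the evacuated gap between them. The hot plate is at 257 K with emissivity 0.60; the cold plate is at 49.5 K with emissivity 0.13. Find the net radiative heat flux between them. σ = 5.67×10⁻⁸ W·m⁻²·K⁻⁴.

For two infinite grey parallel plates, q = σ(T₁⁴ − T₂⁴)/(1/ε₁ + 1/ε₂ − 1).
T₁⁴ − T₂⁴ = 4.362×10⁹ − 6.004×10⁶ = 4.356×10⁹ K⁴.
1/ε₁ + 1/ε₂ − 1 = 1.667 + 7.692 − 1 = 8.359.
q = 5.67×10⁻⁸ × 4.356×10⁹ / 8.359.

q ≈ 29.6 W/m²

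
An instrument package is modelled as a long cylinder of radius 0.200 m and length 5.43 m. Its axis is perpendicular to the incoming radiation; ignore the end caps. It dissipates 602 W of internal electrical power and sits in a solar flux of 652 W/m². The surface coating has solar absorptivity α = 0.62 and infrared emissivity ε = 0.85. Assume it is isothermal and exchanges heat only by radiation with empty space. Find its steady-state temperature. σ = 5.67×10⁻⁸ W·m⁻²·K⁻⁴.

At steady state, absorbed solar power + internal power = radiated power.
Absorbed: α·S·A_cross = 0.62·652·2.172 = 878.0 W (cross-section 2rL).
Total input = 878.0 + 602 = 1480 W.
Radiated: εσ·A_surf·T⁴ with A_surf = 2πrL = 6.824 m².
T⁴ = 1480/(0.85·5.67×10⁻⁸·6.824) = 4.500×10⁹ K⁴.

T ≈ 259 K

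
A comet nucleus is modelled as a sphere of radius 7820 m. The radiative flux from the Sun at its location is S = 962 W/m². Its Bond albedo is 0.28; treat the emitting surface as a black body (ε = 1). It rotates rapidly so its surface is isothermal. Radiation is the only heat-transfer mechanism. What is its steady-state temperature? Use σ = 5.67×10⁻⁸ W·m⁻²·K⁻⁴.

T ≈ 235 K

At equilibrium, absorbed power = emitted power.
Absorbing cross-section = πr² = 1.921×10⁸ m²; emitting surface = 4πr² = 7.685×10⁸ m² (ratio 4).
(1−a)S·A_cross = εσ·A_surf·T⁴  ⇒  T⁴ = (1−a)S/(4σ).
T⁴ = 0.720·962/(4·5.67×10⁻⁸) = 3.054×10⁹ K⁴.
T = (3.054×10⁹)^(1/4).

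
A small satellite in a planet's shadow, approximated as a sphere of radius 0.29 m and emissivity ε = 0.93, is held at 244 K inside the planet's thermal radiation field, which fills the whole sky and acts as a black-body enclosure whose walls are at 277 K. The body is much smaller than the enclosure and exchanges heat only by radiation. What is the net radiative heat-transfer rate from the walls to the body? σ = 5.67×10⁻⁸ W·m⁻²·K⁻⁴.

P_net ≈ 131 W

For a small grey body in a large enclosure: P_net = εσA(T_body⁴ − T_wall⁴).
A = 4πr² = 1.057 m²; T_body⁴ − T_wall⁴ = 3.545×10⁹ − 5.887×10⁹ = -2.343×10⁹ K⁴.
|P_net| = 0.93·5.67×10⁻⁸·1.057·2.343×10⁹.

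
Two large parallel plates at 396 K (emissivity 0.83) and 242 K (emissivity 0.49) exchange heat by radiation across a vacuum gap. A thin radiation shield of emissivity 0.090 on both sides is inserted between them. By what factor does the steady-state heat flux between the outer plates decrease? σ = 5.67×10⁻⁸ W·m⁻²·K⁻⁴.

Without shield: q₀ = σΔ(T⁴)/(1/ε₁+1/ε₂−1) with denominator 2.246.
With shield the two gaps are in series; the resistances add: (1/ε₁+1/ε_s−1)+(1/ε_s+1/ε₂−1) = 11.32+12.15 = 23.47.
Heat-flux ratio q₀/q = 23.47/2.246.

factor ≈ 10.5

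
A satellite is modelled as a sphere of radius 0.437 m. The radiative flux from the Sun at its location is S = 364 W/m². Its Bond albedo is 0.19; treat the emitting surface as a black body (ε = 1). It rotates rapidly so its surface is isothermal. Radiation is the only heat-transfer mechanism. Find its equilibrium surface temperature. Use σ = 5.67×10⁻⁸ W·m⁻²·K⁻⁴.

T ≈ 190 K

At equilibrium, absorbed power = emitted power.
Absorbing cross-section = πr² = 0.5999 m²; emitting surface = 4πr² = 2.400 m² (ratio 4).
(1−a)S·A_cross = εσ·A_surf·T⁴  ⇒  T⁴ = (1−a)S/(4σ).
T⁴ = 0.810·364/(4·5.67×10⁻⁸) = 1.300×10⁹ K⁴.
T = (1.300×10⁹)^(1/4).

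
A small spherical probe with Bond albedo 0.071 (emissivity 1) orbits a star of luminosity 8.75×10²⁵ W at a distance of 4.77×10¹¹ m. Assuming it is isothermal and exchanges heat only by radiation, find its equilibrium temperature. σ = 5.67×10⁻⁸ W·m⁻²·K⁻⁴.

T ≈ 106 K

First find the stellar flux at distance d: S = L/(4πd²) = 8.75×10²⁵/(4π·(4.77×10¹¹)²) = 30.60 W/m².
For an isothermal sphere, absorbed (1−a)S·πr² = emitted σ·4πr²·T⁴, so T⁴ = (1−a)S/(4σ).
T⁴ = 0.929·30.60/(4·5.67×10⁻⁸) = 1.254×10⁸ K⁴.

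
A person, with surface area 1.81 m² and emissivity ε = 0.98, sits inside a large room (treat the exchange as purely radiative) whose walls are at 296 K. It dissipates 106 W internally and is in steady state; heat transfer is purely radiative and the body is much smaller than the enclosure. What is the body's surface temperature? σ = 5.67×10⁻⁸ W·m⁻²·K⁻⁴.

T ≈ 306 K

For a small grey body in a large enclosure, net radiated power = εσA(T⁴ − T_w⁴).
Steady state: P = εσA(T⁴ − T_w⁴) with A = 1.81 m².
T⁴ = P/(εσA) + T_w⁴ = 106/(0.98·5.67×10⁻⁸·1.810) + (296)⁴
    = 1.054×10⁹ + 7.677×10⁹ = 8.731×10⁹ K⁴.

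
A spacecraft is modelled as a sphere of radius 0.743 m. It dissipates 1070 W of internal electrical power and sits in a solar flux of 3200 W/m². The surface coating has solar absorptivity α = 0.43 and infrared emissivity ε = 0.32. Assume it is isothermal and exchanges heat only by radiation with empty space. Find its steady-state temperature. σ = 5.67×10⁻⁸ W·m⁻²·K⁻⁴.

T ≈ 407 K

At steady state, absorbed solar power + internal power = radiated power.
Absorbed: α·S·A_cross = 0.43·3200·1.734 = 2386 W (cross-section πr²).
Total input = 2386 + 1070 = 3456 W.
Radiated: εσ·A_surf·T⁴ with A_surf = 4πr² = 6.937 m².
T⁴ = 3456/(0.32·5.67×10⁻⁸·6.937) = 2.746×10¹⁰ K⁴.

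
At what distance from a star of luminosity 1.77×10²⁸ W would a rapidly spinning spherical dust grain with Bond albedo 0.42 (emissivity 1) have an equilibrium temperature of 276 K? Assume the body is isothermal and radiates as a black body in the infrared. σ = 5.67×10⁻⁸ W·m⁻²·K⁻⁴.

For an isothermal black-emitting sphere, (1−a)S·πr² = σ·4πr²·T⁴ ⇒ S = 4σT⁴/(1−a).
S = 4·5.67×10⁻⁸·(276)⁴/0.580 = 2269 W/m².
Flux falls as S = L/(4πd²), so d = √(L/(4πS)) = √(1.77×10²⁸/(4π·2269)).

d ≈ 7.88×10¹¹ m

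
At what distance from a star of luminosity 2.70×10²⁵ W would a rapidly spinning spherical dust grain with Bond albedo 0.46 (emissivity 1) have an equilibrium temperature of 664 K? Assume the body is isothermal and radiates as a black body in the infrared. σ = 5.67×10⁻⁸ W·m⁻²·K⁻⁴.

For an isothermal black-emitting sphere, (1−a)S·πr² = σ·4πr²·T⁴ ⇒ S = 4σT⁴/(1−a).
S = 4·5.67×10⁻⁸·(664)⁴/0.540 = 81640 W/m².
Flux falls as S = L/(4πd²), so d = √(L/(4πS)) = √(2.70×10²⁵/(4π·81640)).

d ≈ 5.13×10⁹ m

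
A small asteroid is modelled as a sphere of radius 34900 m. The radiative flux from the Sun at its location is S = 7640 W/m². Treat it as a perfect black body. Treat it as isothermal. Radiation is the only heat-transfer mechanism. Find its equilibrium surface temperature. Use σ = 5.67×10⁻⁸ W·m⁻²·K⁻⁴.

T ≈ 428 K

At equilibrium, absorbed power = emitted power.
Absorbing cross-section = πr² = 3.826×10⁹ m²; emitting surface = 4πr² = 1.531×10¹⁰ m² (ratio 4).
S·A_cross = εσ·A_surf·T⁴  ⇒  T⁴ = S/(4σ).
T⁴ = 1.00·7640/(4·5.67×10⁻⁸) = 3.369×10¹⁰ K⁴.
T = (3.369×10¹⁰)^(1/4).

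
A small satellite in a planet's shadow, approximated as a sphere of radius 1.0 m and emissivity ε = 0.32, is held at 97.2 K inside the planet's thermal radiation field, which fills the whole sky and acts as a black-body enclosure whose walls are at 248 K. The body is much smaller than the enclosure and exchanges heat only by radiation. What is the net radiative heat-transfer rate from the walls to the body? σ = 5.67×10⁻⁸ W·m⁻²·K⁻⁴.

P_net ≈ 842 W

For a small grey body in a large enclosure: P_net = εσA(T_body⁴ − T_wall⁴).
A = 4πr² = 12.57 m²; T_body⁴ − T_wall⁴ = 8.926×10⁷ − 3.783×10⁹ = -3.693×10⁹ K⁴.
|P_net| = 0.32·5.67×10⁻⁸·12.57·3.693×10⁹.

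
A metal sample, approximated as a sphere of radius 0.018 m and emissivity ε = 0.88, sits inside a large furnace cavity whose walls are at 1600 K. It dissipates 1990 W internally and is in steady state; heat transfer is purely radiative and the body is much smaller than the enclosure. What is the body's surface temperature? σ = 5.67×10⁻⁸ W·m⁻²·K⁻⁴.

For a small grey body in a large enclosure, net radiated power = εσA(T⁴ − T_w⁴).
Steady state: P = εσA(T⁴ − T_w⁴) with A = 4πr² = 0.004072 m².
T⁴ = P/(εσA) + T_w⁴ = 1990/(0.88·5.67×10⁻⁸·0.004072) + (1600)⁴
    = 9.796×10¹² + 6.554×10¹² = 1.635×10¹³ K⁴.

T ≈ 2010 K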